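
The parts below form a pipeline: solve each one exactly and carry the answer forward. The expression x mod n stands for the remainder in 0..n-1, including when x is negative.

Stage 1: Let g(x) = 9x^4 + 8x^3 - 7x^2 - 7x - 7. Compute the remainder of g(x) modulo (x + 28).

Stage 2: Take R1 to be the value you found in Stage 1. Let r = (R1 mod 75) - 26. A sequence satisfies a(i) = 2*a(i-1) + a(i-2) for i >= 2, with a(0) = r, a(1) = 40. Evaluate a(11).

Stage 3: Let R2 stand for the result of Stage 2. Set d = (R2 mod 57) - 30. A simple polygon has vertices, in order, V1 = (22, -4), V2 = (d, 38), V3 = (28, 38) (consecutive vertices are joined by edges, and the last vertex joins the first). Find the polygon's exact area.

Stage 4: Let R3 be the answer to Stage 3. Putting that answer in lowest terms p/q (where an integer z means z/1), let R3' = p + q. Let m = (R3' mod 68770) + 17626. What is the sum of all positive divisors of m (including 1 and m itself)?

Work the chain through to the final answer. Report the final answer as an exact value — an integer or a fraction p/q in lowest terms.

Stage 1: remainder = value at the root: 9*(-28)^4 + 8*(-28)^3 - 7*(-28)^2 - 7*(-28)^1 - 7 = (5531904) + (-175616) + (-5488) + (196) + (-7) = 5350989; answer 5350989
Stage 2: R1 = 5350989; r = 13; a(2) = 2*(40) + 1*(13) = 93; iterating: a(2)=93, a(3)=226, a(4)=545, a(5)=1316, a(6)=3177, a(7)=7670, a(8)=18517, a(9)=44704, a(10)=107925, a(11)=260554; answer 260554
Stage 3: R2 = 260554; d = -23; cross terms: (22*38 - -23*-4)=744, (-23*38 - 28*38)=-1938, (28*-4 - 22*38)=-948; twice the area = |-2142| = 2142; area = 1071; answer 1071
Stage 4: R3 = 1071; threaded value p + q = 1072; m = 18698; 18698 = 2 * 9349; sigma = (1 + 2) * (1 + 9349) = 3 * 9350 = 28050; answer 28050

28050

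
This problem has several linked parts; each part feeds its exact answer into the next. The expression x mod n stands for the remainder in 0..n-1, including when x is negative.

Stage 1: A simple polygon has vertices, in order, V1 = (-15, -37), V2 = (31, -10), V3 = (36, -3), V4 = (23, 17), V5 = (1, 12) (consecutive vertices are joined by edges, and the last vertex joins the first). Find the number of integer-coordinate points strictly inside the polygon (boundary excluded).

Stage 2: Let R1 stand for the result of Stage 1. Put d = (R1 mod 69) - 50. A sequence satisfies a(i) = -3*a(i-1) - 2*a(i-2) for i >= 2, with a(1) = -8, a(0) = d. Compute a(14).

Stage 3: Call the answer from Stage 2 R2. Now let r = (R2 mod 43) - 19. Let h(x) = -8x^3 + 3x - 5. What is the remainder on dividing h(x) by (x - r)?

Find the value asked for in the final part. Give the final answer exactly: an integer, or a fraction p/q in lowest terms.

Stage 1: cross terms: (-15*-10 - 31*-37)=1297, (31*-3 - 36*-10)=267, (36*17 - 23*-3)=681, (23*12 - 1*17)=259, (1*-37 - -15*12)=143; twice the area = |2647| = 2647; area = 2647/2; boundary points = 1 + 1 + 1 + 1 + 1 = 5; strictly interior points = area - boundary/2 + 1 = 1322; answer 1322
Stage 2: R1 = 1322; d = -39; a(2) = -3*(-8) - 2*(-39) = 102; iterating: a(2)=102, a(3)=-290, a(4)=666, a(5)=-1418, a(6)=2922, a(7)=-5930, a(8)=11946, a(9)=-23978, a(10)=48042, a(11)=-96170, a(12)=192426, a(13)=-384938, a(14)=769962; answer 769962
Stage 3: R2 = 769962; r = -15; remainder = value at the root: -8*(-15)^3 + 3*(-15)^1 - 5 = (27000) + (-45) + (-5) = 26950; answer 26950

26950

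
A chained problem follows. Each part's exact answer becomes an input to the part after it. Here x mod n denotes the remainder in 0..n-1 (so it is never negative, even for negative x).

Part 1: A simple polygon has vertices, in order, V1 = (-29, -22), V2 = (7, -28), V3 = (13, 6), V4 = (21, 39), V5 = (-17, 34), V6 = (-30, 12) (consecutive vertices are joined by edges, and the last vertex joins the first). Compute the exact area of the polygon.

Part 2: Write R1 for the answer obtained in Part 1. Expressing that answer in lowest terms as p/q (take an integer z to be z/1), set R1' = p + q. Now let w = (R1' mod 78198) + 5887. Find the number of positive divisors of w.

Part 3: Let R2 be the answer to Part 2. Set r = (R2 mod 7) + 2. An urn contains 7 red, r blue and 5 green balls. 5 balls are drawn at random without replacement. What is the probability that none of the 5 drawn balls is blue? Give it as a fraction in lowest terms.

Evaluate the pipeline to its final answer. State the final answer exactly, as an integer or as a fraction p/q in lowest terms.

Part 1: cross terms: (-29*-28 - 7*-22)=966, (7*6 - 13*-28)=406, (13*39 - 21*6)=381, (21*34 - -17*39)=1377, (-17*12 - -30*34)=816, (-30*-22 - -29*12)=1008; twice the area = |4954| = 4954; area = 2477; answer 2477
Part 2: R1 = 2477; threaded value p + q = 2478; w = 8365; 8365 = 5 * 7 * 239; number of divisors = (1+1) * (1+1) * (1+1) = 8; answer 8
Part 3: R2 = 8; r = 3; total draws C(15,5) = 3003; favorable C(12,5) = 792; P = 24/91; answer 24/91

24/91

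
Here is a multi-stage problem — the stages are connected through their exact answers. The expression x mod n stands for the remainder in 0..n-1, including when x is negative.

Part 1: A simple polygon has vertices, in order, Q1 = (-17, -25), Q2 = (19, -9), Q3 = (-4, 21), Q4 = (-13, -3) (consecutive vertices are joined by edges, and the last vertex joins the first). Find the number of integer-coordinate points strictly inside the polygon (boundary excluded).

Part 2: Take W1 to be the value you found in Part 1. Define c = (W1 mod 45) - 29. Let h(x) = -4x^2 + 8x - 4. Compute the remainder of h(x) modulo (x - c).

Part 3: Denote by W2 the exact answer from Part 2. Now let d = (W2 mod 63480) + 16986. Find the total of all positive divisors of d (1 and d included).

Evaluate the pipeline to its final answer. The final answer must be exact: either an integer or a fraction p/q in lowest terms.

Part 1: cross terms: (-17*-9 - 19*-25)=628, (19*21 - -4*-9)=363, (-4*-3 - -13*21)=285, (-13*-25 - -17*-3)=274; twice the area = |1550| = 1550; area = 775; boundary points = 4 + 1 + 3 + 2 = 10; strictly interior points = area - boundary/2 + 1 = 771; answer 771
Part 2: W1 = 771; c = -23; remainder = value at the root: -4*(-23)^2 + 8*(-23)^1 - 4 = (-2116) + (-184) + (-4) = -2304; answer -2304
Part 3: W2 = -2304; d = 78162; 78162 = 2 * 3 * 7 * 1861; sigma = (1 + 2) * (1 + 3) * (1 + 7) * (1 + 1861) = 3 * 4 * 8 * 1862 = 178752; answer 178752

178752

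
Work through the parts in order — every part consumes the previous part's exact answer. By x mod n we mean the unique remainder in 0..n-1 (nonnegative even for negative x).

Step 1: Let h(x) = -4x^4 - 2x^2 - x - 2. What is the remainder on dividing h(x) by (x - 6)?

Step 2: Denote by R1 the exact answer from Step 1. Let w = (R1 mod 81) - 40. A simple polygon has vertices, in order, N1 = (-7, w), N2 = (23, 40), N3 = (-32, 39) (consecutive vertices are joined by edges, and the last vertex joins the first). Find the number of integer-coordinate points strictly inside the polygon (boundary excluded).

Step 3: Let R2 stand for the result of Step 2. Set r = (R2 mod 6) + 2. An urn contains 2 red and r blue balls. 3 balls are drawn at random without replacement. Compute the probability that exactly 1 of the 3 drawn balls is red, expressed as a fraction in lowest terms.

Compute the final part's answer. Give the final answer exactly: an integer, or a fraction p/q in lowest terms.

4/7

Step 1: remainder = value at the root: -4*(6)^4 - 2*(6)^2 - 1*(6)^1 - 2 = (-5184) + (-72) + (-6) + (-2) = -5264; answer -5264
Step 2: R1 = -5264; w = -39; cross terms: (-7*40 - 23*-39)=617, (23*39 - -32*40)=2177, (-32*-39 - -7*39)=1521; twice the area = |4315| = 4315; area = 4315/2; boundary points = 1 + 1 + 1 = 3; strictly interior points = area - boundary/2 + 1 = 2157; answer 2157
Step 3: R2 = 2157; r = 5; total draws C(7,3) = 35; favorable C(2,1)*C(5,2) = 20; P = 4/7; answer 4/7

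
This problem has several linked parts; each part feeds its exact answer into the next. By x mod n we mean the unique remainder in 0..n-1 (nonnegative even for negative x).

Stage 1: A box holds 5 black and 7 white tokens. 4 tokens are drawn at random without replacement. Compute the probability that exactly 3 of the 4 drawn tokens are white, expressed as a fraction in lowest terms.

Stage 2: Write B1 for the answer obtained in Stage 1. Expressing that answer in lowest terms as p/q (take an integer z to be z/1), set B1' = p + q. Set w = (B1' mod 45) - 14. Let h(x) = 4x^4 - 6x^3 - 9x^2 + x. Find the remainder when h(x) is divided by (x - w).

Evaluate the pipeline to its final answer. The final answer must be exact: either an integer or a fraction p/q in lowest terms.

3069930

Stage 1: total draws C(12,4) = 495; favorable C(7,3)*C(5,1) = 175; P = 35/99; answer 35/99
Stage 2: B1 = 35/99; threaded value p + q = 134; w = 30; remainder = value at the root: 4*(30)^4 - 6*(30)^3 - 9*(30)^2 + 1*(30)^1 = (3240000) + (-162000) + (-8100) + (30) = 3069930; answer 3069930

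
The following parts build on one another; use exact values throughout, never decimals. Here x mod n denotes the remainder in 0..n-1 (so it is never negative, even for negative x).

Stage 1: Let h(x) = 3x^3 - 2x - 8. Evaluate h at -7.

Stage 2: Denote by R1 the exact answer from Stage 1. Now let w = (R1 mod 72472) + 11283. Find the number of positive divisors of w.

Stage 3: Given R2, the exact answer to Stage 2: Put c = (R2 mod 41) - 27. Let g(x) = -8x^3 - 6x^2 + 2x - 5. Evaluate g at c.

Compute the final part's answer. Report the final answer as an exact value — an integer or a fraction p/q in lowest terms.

151

Stage 1: 3*(-7)^3 - 2*(-7)^1 - 8 = (-1029) + (14) + (-8) = -1023; answer -1023
Stage 2: R1 = -1023; w = 82732; 82732 = 2^2 * 13 * 37 * 43; number of divisors = (2+1) * (1+1) * (1+1) * (1+1) = 24; answer 24
Stage 3: R2 = 24; c = -3; -8*(-3)^3 - 6*(-3)^2 + 2*(-3)^1 - 5 = (216) + (-54) + (-6) + (-5) = 151; answer 151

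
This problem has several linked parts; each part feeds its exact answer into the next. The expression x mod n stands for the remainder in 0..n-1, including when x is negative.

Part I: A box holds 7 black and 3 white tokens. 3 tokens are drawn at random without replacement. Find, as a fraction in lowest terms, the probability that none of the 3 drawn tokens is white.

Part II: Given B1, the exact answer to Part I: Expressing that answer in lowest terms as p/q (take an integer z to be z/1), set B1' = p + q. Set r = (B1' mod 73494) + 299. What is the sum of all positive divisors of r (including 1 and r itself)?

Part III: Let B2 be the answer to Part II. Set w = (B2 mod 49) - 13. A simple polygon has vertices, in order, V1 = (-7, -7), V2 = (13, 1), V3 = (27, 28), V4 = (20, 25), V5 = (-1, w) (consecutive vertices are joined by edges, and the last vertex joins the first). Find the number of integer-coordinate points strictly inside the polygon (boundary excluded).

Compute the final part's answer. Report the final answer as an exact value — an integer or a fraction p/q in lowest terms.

521

Part I: total draws C(10,3) = 120; favorable C(7,3) = 35; P = 7/24; answer 7/24
Part II: B1 = 7/24; threaded value p + q = 31; r = 330; 330 = 2 * 3 * 5 * 11; sigma = (1 + 2) * (1 + 3) * (1 + 5) * (1 + 11) = 3 * 4 * 6 * 12 = 864; answer 864
Part III: B2 = 864; w = 18; cross terms: (-7*1 - 13*-7)=84, (13*28 - 27*1)=337, (27*25 - 20*28)=115, (20*18 - -1*25)=385, (-1*-7 - -7*18)=133; twice the area = |1054| = 1054; area = 527; boundary points = 4 + 1 + 1 + 7 + 1 = 14; strictly interior points = area - boundary/2 + 1 = 521; answer 521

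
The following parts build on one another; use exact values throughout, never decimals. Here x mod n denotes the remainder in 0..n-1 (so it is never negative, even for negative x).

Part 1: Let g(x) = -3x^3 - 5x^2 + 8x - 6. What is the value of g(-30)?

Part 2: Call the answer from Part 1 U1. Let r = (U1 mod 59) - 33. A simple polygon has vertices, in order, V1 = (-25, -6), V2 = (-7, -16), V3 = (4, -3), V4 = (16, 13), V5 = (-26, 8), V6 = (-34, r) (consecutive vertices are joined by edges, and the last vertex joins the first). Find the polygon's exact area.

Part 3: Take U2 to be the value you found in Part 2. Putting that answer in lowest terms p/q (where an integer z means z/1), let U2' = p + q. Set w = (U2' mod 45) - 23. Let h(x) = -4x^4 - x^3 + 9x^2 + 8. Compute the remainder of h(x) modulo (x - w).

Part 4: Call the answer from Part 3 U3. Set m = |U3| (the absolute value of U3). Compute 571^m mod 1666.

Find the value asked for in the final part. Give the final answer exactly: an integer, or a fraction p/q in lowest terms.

1121

Part 1: -3*(-30)^3 - 5*(-30)^2 + 8*(-30)^1 - 6 = (81000) + (-4500) + (-240) + (-6) = 76254; answer 76254
Part 2: U1 = 76254; r = -7; cross terms: (-25*-16 - -7*-6)=358, (-7*-3 - 4*-16)=85, (4*13 - 16*-3)=100, (16*8 - -26*13)=466, (-26*-7 - -34*8)=454, (-34*-6 - -25*-7)=29; twice the area = |1492| = 1492; area = 746; answer 746
Part 3: U2 = 746; threaded value p + q = 747; w = 4; remainder = value at the root: -4*(4)^4 - 1*(4)^3 + 9*(4)^2 + 8 = (-1024) + (-64) + (144) + (8) = -936; answer -936
Part 4: U3 = -936; m = 936; squarings mod 1666: 571^1=571, 571^2=1171, 571^4=123, 571^8=135, 571^16=1565, 571^32=205, 571^64=375, 571^128=681, 571^256=613, 571^512=919; 571^936 = 571^8 * 571^32 * 571^128 * 571^256 * 571^512 = 1121 (mod 1666); answer 1121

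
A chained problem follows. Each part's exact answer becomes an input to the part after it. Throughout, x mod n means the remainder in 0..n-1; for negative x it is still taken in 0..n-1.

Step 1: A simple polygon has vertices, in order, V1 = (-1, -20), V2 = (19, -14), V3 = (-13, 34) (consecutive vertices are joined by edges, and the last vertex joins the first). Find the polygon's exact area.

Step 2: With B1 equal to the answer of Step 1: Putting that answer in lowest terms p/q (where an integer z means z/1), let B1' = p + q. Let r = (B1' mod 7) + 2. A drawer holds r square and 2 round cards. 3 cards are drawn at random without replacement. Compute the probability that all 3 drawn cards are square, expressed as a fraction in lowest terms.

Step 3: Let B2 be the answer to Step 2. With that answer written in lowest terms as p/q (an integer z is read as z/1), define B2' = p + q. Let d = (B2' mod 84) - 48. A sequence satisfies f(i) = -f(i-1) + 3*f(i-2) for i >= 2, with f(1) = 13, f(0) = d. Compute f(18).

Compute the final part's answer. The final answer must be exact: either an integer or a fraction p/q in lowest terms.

-58674967

Step 1: cross terms: (-1*-14 - 19*-20)=394, (19*34 - -13*-14)=464, (-13*-20 - -1*34)=294; twice the area = |1152| = 1152; area = 576; answer 576
Step 2: B1 = 576; threaded value p + q = 577; r = 5; total draws C(7,3) = 35; favorable C(5,3) = 10; P = 2/7; answer 2/7
Step 3: B2 = 2/7; threaded value p + q = 9; d = -39; f(2) = -1*(13) + 3*(-39) = -130; iterating: f(2)=-130, f(3)=169, f(4)=-559, f(5)=1066, f(6)=-2743, f(7)=5941, f(8)=-14170, f(9)=31993, f(10)=-74503, f(11)=170482, f(12)=-393991, f(13)=905437, f(14)=-2087410, f(15)=4803721, f(16)=-11065951, f(17)=25477114, f(18)=-58674967; answer -58674967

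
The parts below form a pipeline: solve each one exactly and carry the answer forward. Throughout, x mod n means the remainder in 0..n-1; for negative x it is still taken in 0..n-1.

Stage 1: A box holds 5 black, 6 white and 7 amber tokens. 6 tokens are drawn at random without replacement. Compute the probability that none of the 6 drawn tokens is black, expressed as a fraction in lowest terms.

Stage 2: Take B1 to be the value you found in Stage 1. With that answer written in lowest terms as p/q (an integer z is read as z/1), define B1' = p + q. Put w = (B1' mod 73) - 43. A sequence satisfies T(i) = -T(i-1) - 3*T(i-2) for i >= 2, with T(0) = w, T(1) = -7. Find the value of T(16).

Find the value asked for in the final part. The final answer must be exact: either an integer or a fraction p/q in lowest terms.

Stage 1: total draws C(18,6) = 18564; favorable C(13,6) = 1716; P = 11/119; answer 11/119
Stage 2: B1 = 11/119; threaded value p + q = 130; w = 14; T(2) = -1*(-7) - 3*(14) = -35; iterating: T(2)=-35, T(3)=56, T(4)=49, T(5)=-217, T(6)=70, T(7)=581, T(8)=-791, T(9)=-952, T(10)=3325, T(11)=-469, T(12)=-9506, T(13)=10913, T(14)=17605, T(15)=-50344, T(16)=-2471; answer -2471

-2471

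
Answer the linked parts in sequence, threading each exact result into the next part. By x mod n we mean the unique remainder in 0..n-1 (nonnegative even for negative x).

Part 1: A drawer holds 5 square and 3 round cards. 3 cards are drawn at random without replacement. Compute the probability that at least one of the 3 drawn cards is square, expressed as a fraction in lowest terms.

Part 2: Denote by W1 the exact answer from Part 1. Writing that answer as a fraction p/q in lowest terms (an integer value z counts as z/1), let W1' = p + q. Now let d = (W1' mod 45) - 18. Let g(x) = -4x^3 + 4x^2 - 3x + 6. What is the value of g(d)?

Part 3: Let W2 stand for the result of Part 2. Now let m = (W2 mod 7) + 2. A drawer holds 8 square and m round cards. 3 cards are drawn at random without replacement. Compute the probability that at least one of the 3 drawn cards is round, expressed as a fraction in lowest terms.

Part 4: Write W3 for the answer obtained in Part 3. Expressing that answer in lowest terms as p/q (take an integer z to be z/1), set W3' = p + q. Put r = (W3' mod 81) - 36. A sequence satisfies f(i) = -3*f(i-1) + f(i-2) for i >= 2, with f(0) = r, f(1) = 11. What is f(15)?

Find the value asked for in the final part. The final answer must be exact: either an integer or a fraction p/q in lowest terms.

292227653

Part 1: total draws C(8,3) = 56; complement C(3,3) = 1; favorable 56 - 1 = 55; P = 55/56; answer 55/56
Part 2: W1 = 55/56; threaded value p + q = 111; d = 3; -4*(3)^3 + 4*(3)^2 - 3*(3)^1 + 6 = (-108) + (36) + (-9) + (6) = -75; answer -75
Part 3: W2 = -75; m = 4; total draws C(12,3) = 220; complement C(8,3) = 56; favorable 220 - 56 = 164; P = 41/55; answer 41/55
Part 4: W3 = 41/55; threaded value p + q = 96; r = -21; f(2) = -3*(11) + 1*(-21) = -54; iterating: f(2)=-54, f(3)=173, f(4)=-573, f(5)=1892, f(6)=-6249, f(7)=20639, f(8)=-68166, f(9)=225137, f(10)=-743577, f(11)=2455868, f(12)=-8111181, f(13)=26789411, f(14)=-88479414, f(15)=292227653; answer 292227653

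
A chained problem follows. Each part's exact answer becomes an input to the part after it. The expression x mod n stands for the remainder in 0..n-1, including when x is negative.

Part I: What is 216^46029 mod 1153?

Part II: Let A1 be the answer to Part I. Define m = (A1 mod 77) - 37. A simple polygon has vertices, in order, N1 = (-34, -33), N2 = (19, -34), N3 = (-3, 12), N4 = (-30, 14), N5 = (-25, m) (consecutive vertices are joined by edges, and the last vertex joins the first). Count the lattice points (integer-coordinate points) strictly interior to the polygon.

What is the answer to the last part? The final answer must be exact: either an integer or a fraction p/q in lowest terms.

1701

Part I: squarings mod 1153: 216^1=216, 216^2=536, 216^4=199, 216^8=399, 216^16=87, 216^32=651, 216^64=650, 216^128=502, 216^256=650, 216^512=502, 216^1024=650, 216^2048=502, 216^4096=650, 216^8192=502, 216^16384=650, 216^32768=502; 216^46029 = 216^1 * 216^4 * 216^8 * 216^64 * 216^128 * 216^256 * 216^512 * 216^4096 * 216^8192 * 216^32768 = 271 (mod 1153); answer 271
Part II: A1 = 271; m = 3; cross terms: (-34*-34 - 19*-33)=1783, (19*12 - -3*-34)=126, (-3*14 - -30*12)=318, (-30*3 - -25*14)=260, (-25*-33 - -34*3)=927; twice the area = |3414| = 3414; area = 1707; boundary points = 1 + 2 + 1 + 1 + 9 = 14; strictly interior points = area - boundary/2 + 1 = 1701; answer 1701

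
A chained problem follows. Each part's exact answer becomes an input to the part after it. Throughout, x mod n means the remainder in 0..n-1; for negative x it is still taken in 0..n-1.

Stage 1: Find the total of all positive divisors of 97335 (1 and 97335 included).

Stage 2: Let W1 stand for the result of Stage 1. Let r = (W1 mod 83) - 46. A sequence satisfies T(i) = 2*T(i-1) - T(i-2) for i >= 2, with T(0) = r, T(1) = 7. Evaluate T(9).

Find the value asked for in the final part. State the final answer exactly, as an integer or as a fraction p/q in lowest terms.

Stage 1: 97335 = 3^3 * 5 * 7 * 103; sigma = (1 + 3 + 9 + 27) * (1 + 5) * (1 + 7) * (1 + 103) = 40 * 6 * 8 * 104 = 199680; answer 199680
Stage 2: W1 = 199680; r = 19; T(2) = 2*(7) - 1*(19) = -5; iterating: T(2)=-5, T(3)=-17, T(4)=-29, T(5)=-41, T(6)=-53, T(7)=-65, T(8)=-77, T(9)=-89; answer -89

-89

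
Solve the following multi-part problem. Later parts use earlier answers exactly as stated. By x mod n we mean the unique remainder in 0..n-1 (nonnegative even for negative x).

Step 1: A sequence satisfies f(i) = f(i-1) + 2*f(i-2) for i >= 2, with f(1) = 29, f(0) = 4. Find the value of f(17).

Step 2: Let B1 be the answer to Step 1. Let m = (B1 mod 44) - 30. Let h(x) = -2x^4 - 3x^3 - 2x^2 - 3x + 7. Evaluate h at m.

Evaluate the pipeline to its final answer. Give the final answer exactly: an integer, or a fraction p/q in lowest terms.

-524163

Step 1: f(2) = 1*(29) + 2*(4) = 37; iterating: f(2)=37, f(3)=95, f(4)=169, f(5)=359, f(6)=697, f(7)=1415, f(8)=2809, f(9)=5639, f(10)=11257, f(11)=22535, f(12)=45049, f(13)=90119, f(14)=180217, f(15)=360455, f(16)=720889, f(17)=1441799; answer 1441799
Step 2: B1 = 1441799; m = -23; -2*(-23)^4 - 3*(-23)^3 - 2*(-23)^2 - 3*(-23)^1 + 7 = (-559682) + (36501) + (-1058) + (69) + (7) = -524163; answer -524163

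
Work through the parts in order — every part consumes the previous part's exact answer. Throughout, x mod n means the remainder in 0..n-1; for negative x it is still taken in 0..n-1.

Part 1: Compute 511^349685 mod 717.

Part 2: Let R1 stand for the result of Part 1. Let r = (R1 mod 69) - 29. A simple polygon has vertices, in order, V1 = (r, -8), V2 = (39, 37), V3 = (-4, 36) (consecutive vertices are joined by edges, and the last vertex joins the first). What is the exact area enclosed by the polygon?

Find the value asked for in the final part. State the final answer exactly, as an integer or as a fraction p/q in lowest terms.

Part 1: squarings mod 717: 511^1=511, 511^2=133, 511^4=481, 511^8=487, 511^16=559, 511^32=586, 511^64=670, 511^128=58, 511^256=496, 511^512=85, 511^1024=55, 511^2048=157, 511^4096=271, 511^8192=307, 511^16384=322, 511^32768=436, 511^65536=91, 511^131072=394, 511^262144=364; 511^349685 = 511^1 * 511^4 * 511^16 * 511^32 * 511^64 * 511^128 * 511^256 * 511^1024 * 511^4096 * 511^16384 * 511^65536 * 511^262144 = 310 (mod 717); answer 310
Part 2: R1 = 310; r = 5; cross terms: (5*37 - 39*-8)=497, (39*36 - -4*37)=1552, (-4*-8 - 5*36)=-148; twice the area = |1901| = 1901; area = 1901/2; answer 1901/2

1901/2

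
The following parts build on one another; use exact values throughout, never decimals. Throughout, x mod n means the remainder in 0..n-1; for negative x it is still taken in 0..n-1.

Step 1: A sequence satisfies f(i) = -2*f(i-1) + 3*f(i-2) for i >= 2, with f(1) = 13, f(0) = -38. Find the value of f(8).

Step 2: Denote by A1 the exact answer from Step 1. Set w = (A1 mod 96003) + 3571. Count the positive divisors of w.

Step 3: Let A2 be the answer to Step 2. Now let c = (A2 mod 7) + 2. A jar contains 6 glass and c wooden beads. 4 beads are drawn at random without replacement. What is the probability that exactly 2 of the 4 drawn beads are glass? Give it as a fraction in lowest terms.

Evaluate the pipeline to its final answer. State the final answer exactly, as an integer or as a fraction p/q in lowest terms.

Step 1: f(2) = -2*(13) + 3*(-38) = -140; iterating: f(2)=-140, f(3)=319, f(4)=-1058, f(5)=3073, f(6)=-9320, f(7)=27859, f(8)=-83678; answer -83678
Step 2: A1 = -83678; w = 15896; 15896 = 2^3 * 1987; number of divisors = (3+1) * (1+1) = 8; answer 8
Step 3: A2 = 8; c = 3; total draws C(9,4) = 126; favorable C(6,2)*C(3,2) = 45; P = 5/14; answer 5/14

5/14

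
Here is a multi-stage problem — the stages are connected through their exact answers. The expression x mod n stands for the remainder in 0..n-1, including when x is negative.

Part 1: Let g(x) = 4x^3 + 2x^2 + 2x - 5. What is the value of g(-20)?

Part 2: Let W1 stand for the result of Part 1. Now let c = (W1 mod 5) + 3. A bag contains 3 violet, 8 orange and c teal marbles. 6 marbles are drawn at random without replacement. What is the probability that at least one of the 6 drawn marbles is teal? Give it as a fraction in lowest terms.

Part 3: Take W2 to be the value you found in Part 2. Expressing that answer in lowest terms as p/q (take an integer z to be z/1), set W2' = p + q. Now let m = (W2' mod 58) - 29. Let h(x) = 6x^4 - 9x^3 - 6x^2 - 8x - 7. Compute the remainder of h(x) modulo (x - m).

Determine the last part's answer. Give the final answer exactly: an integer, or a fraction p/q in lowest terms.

4758

Part 1: 4*(-20)^3 + 2*(-20)^2 + 2*(-20)^1 - 5 = (-32000) + (800) + (-40) + (-5) = -31245; answer -31245
Part 2: W1 = -31245; c = 3; total draws C(14,6) = 3003; complement C(11,6) = 462; favorable 3003 - 462 = 2541; P = 11/13; answer 11/13
Part 3: W2 = 11/13; threaded value p + q = 24; m = -5; remainder = value at the root: 6*(-5)^4 - 9*(-5)^3 - 6*(-5)^2 - 8*(-5)^1 - 7 = (3750) + (1125) + (-150) + (40) + (-7) = 4758; answer 4758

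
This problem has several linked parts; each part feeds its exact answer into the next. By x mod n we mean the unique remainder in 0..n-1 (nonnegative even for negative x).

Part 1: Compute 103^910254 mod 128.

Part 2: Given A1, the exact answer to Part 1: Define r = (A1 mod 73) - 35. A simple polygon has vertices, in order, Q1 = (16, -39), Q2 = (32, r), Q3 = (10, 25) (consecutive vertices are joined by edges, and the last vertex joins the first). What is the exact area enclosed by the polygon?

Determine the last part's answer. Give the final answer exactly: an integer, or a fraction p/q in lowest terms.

575

Part 1: squarings mod 128: 103^1=103, 103^2=113, 103^4=97, 103^8=65, 103^16=1, 103^32=1, 103^64=1, 103^128=1, 103^256=1, 103^512=1, 103^1024=1, 103^2048=1, 103^4096=1, 103^8192=1, 103^16384=1, 103^32768=1, 103^65536=1, 103^131072=1, 103^262144=1, 103^524288=1; 103^910254 = 103^2 * 103^4 * 103^8 * 103^32 * 103^128 * 103^256 * 103^512 * 103^8192 * 103^16384 * 103^32768 * 103^65536 * 103^262144 * 103^524288 = 17 (mod 128); answer 17
Part 2: A1 = 17; r = -18; cross terms: (16*-18 - 32*-39)=960, (32*25 - 10*-18)=980, (10*-39 - 16*25)=-790; twice the area = |1150| = 1150; area = 575; answer 575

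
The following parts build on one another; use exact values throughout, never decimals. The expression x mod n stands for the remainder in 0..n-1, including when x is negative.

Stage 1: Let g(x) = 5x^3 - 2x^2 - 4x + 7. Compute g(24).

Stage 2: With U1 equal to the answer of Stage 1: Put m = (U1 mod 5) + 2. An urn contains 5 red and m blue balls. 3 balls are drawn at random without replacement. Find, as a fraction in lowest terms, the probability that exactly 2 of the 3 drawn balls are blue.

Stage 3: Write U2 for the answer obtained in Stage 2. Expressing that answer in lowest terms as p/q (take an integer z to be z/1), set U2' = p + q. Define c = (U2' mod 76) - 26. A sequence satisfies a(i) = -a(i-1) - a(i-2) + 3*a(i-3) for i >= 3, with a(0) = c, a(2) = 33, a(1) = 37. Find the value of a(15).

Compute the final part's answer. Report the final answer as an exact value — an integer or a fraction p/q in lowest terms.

-13036

Stage 1: 5*(24)^3 - 2*(24)^2 - 4*(24)^1 + 7 = (69120) + (-1152) + (-96) + (7) = 67879; answer 67879
Stage 2: U1 = 67879; m = 6; total draws C(11,3) = 165; favorable C(6,2)*C(5,1) = 75; P = 5/11; answer 5/11
Stage 3: U2 = 5/11; threaded value p + q = 16; c = -10; a(3) = -1*(33) - 1*(37) + 3*(-10) = -100; iterating: a(3)=-100, a(4)=178, a(5)=21, a(6)=-499, a(7)=1012, a(8)=-450, a(9)=-2059, a(10)=5545, a(11)=-4836, a(12)=-6886, a(13)=28357, a(14)=-35979, a(15)=-13036; answer -13036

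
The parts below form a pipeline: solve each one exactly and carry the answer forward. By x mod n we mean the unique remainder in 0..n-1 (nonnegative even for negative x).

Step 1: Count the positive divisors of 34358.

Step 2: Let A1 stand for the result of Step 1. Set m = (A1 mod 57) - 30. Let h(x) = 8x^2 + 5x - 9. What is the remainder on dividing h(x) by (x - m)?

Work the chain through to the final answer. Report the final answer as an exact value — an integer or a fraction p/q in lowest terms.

Step 1: 34358 = 2 * 41 * 419; number of divisors = (1+1) * (1+1) * (1+1) = 8; answer 8
Step 2: A1 = 8; m = -22; remainder = value at the root: 8*(-22)^2 + 5*(-22)^1 - 9 = (3872) + (-110) + (-9) = 3753; answer 3753

3753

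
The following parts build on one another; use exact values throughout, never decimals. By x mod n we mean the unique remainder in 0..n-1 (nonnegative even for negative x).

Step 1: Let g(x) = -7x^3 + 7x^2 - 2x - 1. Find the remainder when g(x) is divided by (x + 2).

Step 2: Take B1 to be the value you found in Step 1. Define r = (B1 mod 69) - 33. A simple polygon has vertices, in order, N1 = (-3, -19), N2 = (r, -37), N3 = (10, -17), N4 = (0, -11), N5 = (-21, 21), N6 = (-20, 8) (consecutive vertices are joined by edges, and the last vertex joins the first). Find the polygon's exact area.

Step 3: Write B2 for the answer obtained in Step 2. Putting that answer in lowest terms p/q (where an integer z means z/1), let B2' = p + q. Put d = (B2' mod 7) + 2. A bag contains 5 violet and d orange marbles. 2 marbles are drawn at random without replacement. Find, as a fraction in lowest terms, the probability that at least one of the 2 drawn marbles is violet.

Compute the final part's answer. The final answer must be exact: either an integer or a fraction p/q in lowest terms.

Step 1: remainder = value at the root: -7*(-2)^3 + 7*(-2)^2 - 2*(-2)^1 - 1 = (56) + (28) + (4) + (-1) = 87; answer 87
Step 2: B1 = 87; r = -15; cross terms: (-3*-37 - -15*-19)=-174, (-15*-17 - 10*-37)=625, (10*-11 - 0*-17)=-110, (0*21 - -21*-11)=-231, (-21*8 - -20*21)=252, (-20*-19 - -3*8)=404; twice the area = |766| = 766; area = 383; answer 383
Step 3: B2 = 383; threaded value p + q = 384; d = 8; total draws C(13,2) = 78; complement C(8,2) = 28; favorable 78 - 28 = 50; P = 25/39; answer 25/39

25/39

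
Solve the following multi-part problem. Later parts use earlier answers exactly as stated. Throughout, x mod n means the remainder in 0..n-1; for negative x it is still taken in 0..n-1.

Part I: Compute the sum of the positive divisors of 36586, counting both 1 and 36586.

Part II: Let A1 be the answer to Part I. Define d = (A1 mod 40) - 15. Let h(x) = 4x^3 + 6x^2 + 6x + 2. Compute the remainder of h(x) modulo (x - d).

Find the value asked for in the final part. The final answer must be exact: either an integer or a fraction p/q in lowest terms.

Part I: 36586 = 2 * 11 * 1663; sigma = (1 + 2) * (1 + 11) * (1 + 1663) = 3 * 12 * 1664 = 59904; answer 59904
Part II: A1 = 59904; d = 9; remainder = value at the root: 4*(9)^3 + 6*(9)^2 + 6*(9)^1 + 2 = (2916) + (486) + (54) + (2) = 3458; answer 3458

3458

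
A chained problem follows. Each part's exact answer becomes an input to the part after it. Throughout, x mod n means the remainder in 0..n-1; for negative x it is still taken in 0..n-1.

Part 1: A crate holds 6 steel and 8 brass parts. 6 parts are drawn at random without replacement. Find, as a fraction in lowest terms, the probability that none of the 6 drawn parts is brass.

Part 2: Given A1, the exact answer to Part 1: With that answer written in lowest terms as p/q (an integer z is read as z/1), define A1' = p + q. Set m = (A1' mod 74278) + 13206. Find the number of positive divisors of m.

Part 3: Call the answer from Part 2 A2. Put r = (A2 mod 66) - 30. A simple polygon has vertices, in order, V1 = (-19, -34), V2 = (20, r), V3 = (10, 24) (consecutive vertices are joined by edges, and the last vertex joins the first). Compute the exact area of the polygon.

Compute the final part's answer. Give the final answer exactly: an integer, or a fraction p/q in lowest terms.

Part 1: total draws C(14,6) = 3003; favorable C(6,6) = 1; P = 1/3003; answer 1/3003
Part 2: A1 = 1/3003; threaded value p + q = 3004; m = 16210; 16210 = 2 * 5 * 1621; number of divisors = (1+1) * (1+1) * (1+1) = 8; answer 8
Part 3: A2 = 8; r = -22; cross terms: (-19*-22 - 20*-34)=1098, (20*24 - 10*-22)=700, (10*-34 - -19*24)=116; twice the area = |1914| = 1914; area = 957; answer 957

957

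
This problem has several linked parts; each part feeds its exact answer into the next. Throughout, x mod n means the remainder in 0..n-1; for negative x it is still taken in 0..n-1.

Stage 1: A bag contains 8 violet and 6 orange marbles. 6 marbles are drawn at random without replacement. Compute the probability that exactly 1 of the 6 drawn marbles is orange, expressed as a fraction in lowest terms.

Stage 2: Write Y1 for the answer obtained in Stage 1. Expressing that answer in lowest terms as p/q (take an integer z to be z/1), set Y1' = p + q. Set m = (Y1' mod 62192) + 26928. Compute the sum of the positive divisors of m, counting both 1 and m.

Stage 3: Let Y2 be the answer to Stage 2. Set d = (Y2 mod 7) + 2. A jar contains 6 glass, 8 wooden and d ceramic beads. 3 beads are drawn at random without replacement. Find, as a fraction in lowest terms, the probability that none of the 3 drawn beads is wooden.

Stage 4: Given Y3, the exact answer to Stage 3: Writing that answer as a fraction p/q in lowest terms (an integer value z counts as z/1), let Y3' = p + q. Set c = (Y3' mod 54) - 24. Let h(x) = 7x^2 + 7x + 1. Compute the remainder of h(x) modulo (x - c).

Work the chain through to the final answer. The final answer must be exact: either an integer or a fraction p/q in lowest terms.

1093

Stage 1: total draws C(14,6) = 3003; favorable C(6,1)*C(8,5) = 336; P = 16/143; answer 16/143
Stage 2: Y1 = 16/143; threaded value p + q = 159; m = 27087; 27087 = 3 * 9029; sigma = (1 + 3) * (1 + 9029) = 4 * 9030 = 36120; answer 36120
Stage 3: Y2 = 36120; d = 2; total draws C(16,3) = 560; favorable C(8,3) = 56; P = 1/10; answer 1/10
Stage 4: Y3 = 1/10; threaded value p + q = 11; c = -13; remainder = value at the root: 7*(-13)^2 + 7*(-13)^1 + 1 = (1183) + (-91) + (1) = 1093; answer 1093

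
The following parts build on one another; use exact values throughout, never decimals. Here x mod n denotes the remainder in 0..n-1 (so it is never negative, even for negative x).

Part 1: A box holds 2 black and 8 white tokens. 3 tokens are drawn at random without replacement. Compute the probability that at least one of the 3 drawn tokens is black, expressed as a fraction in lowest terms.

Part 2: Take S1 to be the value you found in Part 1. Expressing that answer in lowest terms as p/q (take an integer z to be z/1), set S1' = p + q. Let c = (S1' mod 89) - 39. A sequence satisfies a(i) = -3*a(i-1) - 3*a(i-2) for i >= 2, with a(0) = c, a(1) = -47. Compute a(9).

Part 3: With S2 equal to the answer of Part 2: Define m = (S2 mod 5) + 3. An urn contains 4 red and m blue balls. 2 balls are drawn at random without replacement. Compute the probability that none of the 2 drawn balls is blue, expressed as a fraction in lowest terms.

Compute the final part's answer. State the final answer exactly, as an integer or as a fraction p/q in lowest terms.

1/6

Part 1: total draws C(10,3) = 120; complement C(8,3) = 56; favorable 120 - 56 = 64; P = 8/15; answer 8/15
Part 2: S1 = 8/15; threaded value p + q = 23; c = -16; a(2) = -3*(-47) - 3*(-16) = 189; iterating: a(2)=189, a(3)=-426, a(4)=711, a(5)=-855, a(6)=432, a(7)=1269, a(8)=-5103, a(9)=11502; answer 11502
Part 3: S2 = 11502; m = 5; total draws C(9,2) = 36; favorable C(4,2) = 6; P = 1/6; answer 1/6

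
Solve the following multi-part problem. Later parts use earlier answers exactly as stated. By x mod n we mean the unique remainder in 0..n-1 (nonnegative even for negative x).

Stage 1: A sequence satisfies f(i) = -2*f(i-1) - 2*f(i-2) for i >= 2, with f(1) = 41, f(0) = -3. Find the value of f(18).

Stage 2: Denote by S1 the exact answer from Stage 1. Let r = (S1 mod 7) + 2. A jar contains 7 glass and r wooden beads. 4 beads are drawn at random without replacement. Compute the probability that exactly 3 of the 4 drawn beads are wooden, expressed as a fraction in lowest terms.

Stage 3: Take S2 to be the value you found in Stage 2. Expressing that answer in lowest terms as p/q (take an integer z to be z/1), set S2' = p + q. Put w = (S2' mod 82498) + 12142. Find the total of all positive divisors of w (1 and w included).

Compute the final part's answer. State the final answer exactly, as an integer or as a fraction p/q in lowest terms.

Stage 1: f(2) = -2*(41) - 2*(-3) = -76; iterating: f(2)=-76, f(3)=70, f(4)=12, f(5)=-164, f(6)=304, f(7)=-280, f(8)=-48, f(9)=656, f(10)=-1216, f(11)=1120, f(12)=192, f(13)=-2624, f(14)=4864, f(15)=-4480, f(16)=-768, f(17)=10496, f(18)=-19456; answer -19456
Stage 2: S1 = -19456; r = 6; total draws C(13,4) = 715; favorable C(6,3)*C(7,1) = 140; P = 28/143; answer 28/143
Stage 3: S2 = 28/143; threaded value p + q = 171; w = 12313; 12313 = 7 * 1759; sigma = (1 + 7) * (1 + 1759) = 8 * 1760 = 14080; answer 14080

14080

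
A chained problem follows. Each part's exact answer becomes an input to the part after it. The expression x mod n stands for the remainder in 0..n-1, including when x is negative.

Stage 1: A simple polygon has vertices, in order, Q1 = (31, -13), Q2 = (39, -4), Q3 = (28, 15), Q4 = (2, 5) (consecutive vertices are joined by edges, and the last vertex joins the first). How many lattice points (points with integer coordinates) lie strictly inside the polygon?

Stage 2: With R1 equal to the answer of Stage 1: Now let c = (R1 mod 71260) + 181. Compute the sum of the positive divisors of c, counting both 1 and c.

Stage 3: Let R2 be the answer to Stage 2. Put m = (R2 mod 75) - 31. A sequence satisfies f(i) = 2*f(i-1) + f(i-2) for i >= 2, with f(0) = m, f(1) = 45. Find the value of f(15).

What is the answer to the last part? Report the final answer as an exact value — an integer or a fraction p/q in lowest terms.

7887523

Stage 1: cross terms: (31*-4 - 39*-13)=383, (39*15 - 28*-4)=697, (28*5 - 2*15)=110, (2*-13 - 31*5)=-181; twice the area = |1009| = 1009; area = 1009/2; boundary points = 1 + 1 + 2 + 1 = 5; strictly interior points = area - boundary/2 + 1 = 503; answer 503
Stage 2: R1 = 503; c = 684; 684 = 2^2 * 3^2 * 19; sigma = (1 + 2 + 4) * (1 + 3 + 9) * (1 + 19) = 7 * 13 * 20 = 1820; answer 1820
Stage 3: R2 = 1820; m = -11; f(2) = 2*(45) + 1*(-11) = 79; iterating: f(2)=79, f(3)=203, f(4)=485, f(5)=1173, f(6)=2831, f(7)=6835, f(8)=16501, f(9)=39837, f(10)=96175, f(11)=232187, f(12)=560549, f(13)=1353285, f(14)=3267119, f(15)=7887523; answer 7887523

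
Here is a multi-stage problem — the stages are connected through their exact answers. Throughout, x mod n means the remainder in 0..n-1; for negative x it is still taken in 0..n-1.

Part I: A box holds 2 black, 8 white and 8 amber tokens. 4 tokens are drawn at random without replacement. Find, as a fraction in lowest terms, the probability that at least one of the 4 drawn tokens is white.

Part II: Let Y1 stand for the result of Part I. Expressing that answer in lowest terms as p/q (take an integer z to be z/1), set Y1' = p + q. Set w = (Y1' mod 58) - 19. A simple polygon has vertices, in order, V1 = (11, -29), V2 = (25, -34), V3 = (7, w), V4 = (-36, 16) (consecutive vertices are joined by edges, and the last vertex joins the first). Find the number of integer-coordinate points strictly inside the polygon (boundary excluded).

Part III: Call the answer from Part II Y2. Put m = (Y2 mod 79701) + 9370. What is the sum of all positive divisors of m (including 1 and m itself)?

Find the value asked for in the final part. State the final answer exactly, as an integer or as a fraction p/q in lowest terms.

17112

Part I: total draws C(18,4) = 3060; complement C(10,4) = 210; favorable 3060 - 210 = 2850; P = 95/102; answer 95/102
Part II: Y1 = 95/102; threaded value p + q = 197; w = 4; cross terms: (11*-34 - 25*-29)=351, (25*4 - 7*-34)=338, (7*16 - -36*4)=256, (-36*-29 - 11*16)=868; twice the area = |1813| = 1813; area = 1813/2; boundary points = 1 + 2 + 1 + 1 = 5; strictly interior points = area - boundary/2 + 1 = 905; answer 905
Part III: Y2 = 905; m = 10275; 10275 = 3 * 5^2 * 137; sigma = (1 + 3) * (1 + 5 + 25) * (1 + 137) = 4 * 31 * 138 = 17112; answer 17112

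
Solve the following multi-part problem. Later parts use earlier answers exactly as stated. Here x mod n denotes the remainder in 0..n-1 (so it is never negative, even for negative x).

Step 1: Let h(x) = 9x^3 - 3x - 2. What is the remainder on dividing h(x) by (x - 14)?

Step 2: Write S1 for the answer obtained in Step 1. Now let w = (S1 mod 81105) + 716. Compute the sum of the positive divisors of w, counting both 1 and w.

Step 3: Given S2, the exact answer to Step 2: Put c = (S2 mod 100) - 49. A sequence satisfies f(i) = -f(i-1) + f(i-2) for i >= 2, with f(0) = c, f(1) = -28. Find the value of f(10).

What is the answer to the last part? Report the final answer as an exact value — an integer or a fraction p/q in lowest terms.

1914

Step 1: remainder = value at the root: 9*(14)^3 - 3*(14)^1 - 2 = (24696) + (-42) + (-2) = 24652; answer 24652
Step 2: S1 = 24652; w = 25368; 25368 = 2^3 * 3 * 7 * 151; sigma = (1 + 2 + 4 + 8) * (1 + 3) * (1 + 7) * (1 + 151) = 15 * 4 * 8 * 152 = 72960; answer 72960
Step 3: S2 = 72960; c = 11; f(2) = -1*(-28) + 1*(11) = 39; iterating: f(2)=39, f(3)=-67, f(4)=106, f(5)=-173, f(6)=279, f(7)=-452, f(8)=731, f(9)=-1183, f(10)=1914; answer 1914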